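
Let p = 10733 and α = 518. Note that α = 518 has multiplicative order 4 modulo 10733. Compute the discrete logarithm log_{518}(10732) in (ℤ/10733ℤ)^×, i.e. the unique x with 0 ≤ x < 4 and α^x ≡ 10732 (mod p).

2

Successive powers of 518 modulo 10733:
  518^0=1  518^1=518  518^2=10732
So 518^2 ≡ 10732 (mod 10733), giving x = 2.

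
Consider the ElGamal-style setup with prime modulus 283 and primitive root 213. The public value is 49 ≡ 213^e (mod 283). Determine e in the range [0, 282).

250

Baby-step giant-step with m = ceil(sqrt(282)) = 17.
Baby table (213^j mod 283 for j=0..16):
  0:1  1:213  2:89  3:279  4:280  5:210  6:16  7:12
  8:9  9:219  10:235  11:247  12:256  13:192  14:144  15:108
  16:81
Giant step factor: 213^(-17) ≡ 198 (mod 283).
Scan 49·198^i mod 283 for i = 0, 1, …:
  i=0: 49   i=1: 80   i=2: 275   i=3: 114
  i=4: 215   i=5: 120   i=6: 271   i=7: 171
  i=8: 181   i=9: 180     …   i=13: 270
  i=14: 256
Match at i=14, j=12: e = 14·17 + 12 = 250.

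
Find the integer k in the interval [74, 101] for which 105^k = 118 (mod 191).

Compute 105^74 mod 191 = 118, then multiply by 105 repeatedly:
  105^74=118
Found 118 at exponent 74.

74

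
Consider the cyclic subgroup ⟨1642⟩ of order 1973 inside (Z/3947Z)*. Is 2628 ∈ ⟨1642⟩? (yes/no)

no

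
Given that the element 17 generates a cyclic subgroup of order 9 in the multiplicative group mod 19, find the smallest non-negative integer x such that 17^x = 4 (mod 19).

Successive powers of 17 modulo 19:
  17^0=1  17^1=17  17^2=4
So 17^2 ≡ 4 (mod 19), giving x = 2.

2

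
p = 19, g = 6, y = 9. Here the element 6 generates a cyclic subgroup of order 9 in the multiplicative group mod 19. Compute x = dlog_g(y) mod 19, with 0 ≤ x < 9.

7

Successive powers of 6 modulo 19:
  6^0=1  6^1=6  6^2=17  6^3=7  6^4=4  6^5=5
  6^6=11  6^7=9
So 6^7 ≡ 9 (mod 19), giving x = 7.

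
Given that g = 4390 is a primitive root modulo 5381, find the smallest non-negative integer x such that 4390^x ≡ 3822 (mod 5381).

Baby-step giant-step with m = ceil(sqrt(5380)) = 74.
Baby table (4390^j mod 5381 for j=0..73):
  0:1  1:4390  2:2739  3:3056  4:1007  5:2929  6:3101  7:4841
  8:2421  9:715  10:1727  11:5082  12:354  13:4332  14:1026  15:243
  16:1332  17:3714  18:30  19:2556  20:1455  21:203  22:3305  23:1774
  24:1553  25:5324  26:2677  27:5307  28:3381  29:1792  30:5239  31:816
  32:3875  33:1909  34:2293  35:3800  36:900  37:1346  38:602  39:709
  40:2292  41:4791  42:3542  43:3671  44:4976  45:3161  46:4572  47:5331
  48:1121  49:2956  50:3249  51:3460  52:4218  53:999  54:95  55:2713
  56:1917  57:5127  58:4188  59:3824  60:4021  61:2510  62:3993  63:3353
  64:2635  65:3881  66:1344  67:2584  68:612  69:1561  70:2777  71:3065
  72:2850  73:675
Giant step factor: 4390^(-74) ≡ 4187 (mod 5381).
Scan 3822·4187^i mod 5381 for i = 0, 1, …:
  i=0: 3822   i=1: 5001   i=2: 1716   i=3: 1257
  i=4: 441   i=5: 784   i=6: 198   i=7: 352
  i=8: 4811   i=9: 2574     …   i=22: 1408
  i=23: 3101
Match at i=23, j=6: x = 23·74 + 6 = 1708.

1708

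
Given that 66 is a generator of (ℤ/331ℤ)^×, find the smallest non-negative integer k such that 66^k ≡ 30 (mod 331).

232

Baby-step giant-step with m = ceil(sqrt(330)) = 19.
Baby table (66^j mod 331 for j=0..18):
  0:1  1:66  2:53  3:188  4:161  5:34  6:258  7:147
  8:103  9:178  10:163  11:166  12:33  13:192  14:94  15:246
  16:17  17:129  18:239
Giant step factor: 66^(-19) ≡ 90 (mod 331).
Scan 30·90^i mod 331 for i = 0, 1, …:
  i=0: 30   i=1: 52   i=2: 46   i=3: 168
  i=4: 225   i=5: 59   i=6: 14   i=7: 267
  i=8: 198   i=9: 277   i=10: 105   i=11: 182
  i=12: 161
Match at i=12, j=4: k = 12·19 + 4 = 232.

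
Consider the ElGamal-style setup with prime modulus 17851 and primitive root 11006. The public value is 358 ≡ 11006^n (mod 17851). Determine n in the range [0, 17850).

11723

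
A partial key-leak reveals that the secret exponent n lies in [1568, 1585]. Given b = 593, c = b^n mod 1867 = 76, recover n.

1579

Compute 593^1568 mod 1867 = 639, then multiply by 593 repeatedly:
  593^1568=639  593^1569=1793  593^1570=926  593^1571=220  593^1572=1637
  593^1573=1768  593^1574=1037  593^1575=698  593^1576=1307  593^1577=246
  593^1578=252  593^1579=76
Found 76 at exponent 1579.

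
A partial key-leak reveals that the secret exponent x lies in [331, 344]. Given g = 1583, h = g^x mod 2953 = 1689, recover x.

337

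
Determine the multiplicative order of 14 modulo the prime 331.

165

The order of 14 must divide p − 1 = 330 = 2 · 3 · 5 · 11.
Divisors: 1, 2, 3, 5, 6, 10, 11, 15, 22, 30, 33, 55, 66, 110, 165, 330.
Check each in increasing order: 14^1 ≡ 14;  14^2 ≡ 196;  14^3 ≡ 96;  14^5 ≡ 280;  14^6 ≡ 279;  14^10 ≡ 284;  14^11 ≡ 4;  14^15 ≡ 80;  14^22 ≡ 16;  14^30 ≡ 111;  14^33 ≡ 64;  14^55 ≡ 31;  14^66 ≡ 124;  14^110 ≡ 299;  14^165 ≡ 1.
Smallest exponent giving 1 is 165.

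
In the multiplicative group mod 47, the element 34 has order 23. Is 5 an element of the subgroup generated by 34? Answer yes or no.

⟨34⟩ has order 23; its elements mod 47 are {1, 2, 3, 4, 6, 7, 8, 9, 12, 14, 16, 17, 18, 21, 24, 25, 27, 28, 32, 34, 36, 37, 42}.
5 is not in this set.

no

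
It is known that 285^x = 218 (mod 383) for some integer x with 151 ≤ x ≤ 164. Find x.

161

Compute 285^151 mod 383 = 5, then multiply by 285 repeatedly:
  285^151=5  285^152=276  285^153=145  285^154=344  285^155=375
  285^156=18  285^157=151  285^158=139  285^159=166  285^160=201
  285^161=218
Found 218 at exponent 161.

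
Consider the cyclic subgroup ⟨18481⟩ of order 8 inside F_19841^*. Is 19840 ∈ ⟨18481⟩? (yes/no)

⟨18481⟩ has order 8; its elements mod 19841 are {1, 1360, 4387, 5821, 14020, 15454, 18481, 19840}.
19840 is in this set.

yes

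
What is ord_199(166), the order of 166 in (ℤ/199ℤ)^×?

The order of 166 must divide p − 1 = 198 = 2 · 3^2 · 11.
Divisors: 1, 2, 3, 6, 9, 11, 18, 22, 33, 66, 99, 198.
Check each in increasing order: 166^1 ≡ 166;  166^2 ≡ 94;  166^3 ≡ 82;  166^6 ≡ 157;  166^9 ≡ 138;  166^11 ≡ 37;  166^18 ≡ 139;  166^22 ≡ 175;  166^33 ≡ 107;  166^66 ≡ 106;  166^99 ≡ 198;  166^198 ≡ 1.
Smallest exponent giving 1 is 198.

198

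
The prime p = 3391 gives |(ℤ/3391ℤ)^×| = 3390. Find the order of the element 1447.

339

The order of 1447 must divide p − 1 = 3390 = 2 · 3 · 5 · 113.
Divisors: 1, 2, 3, 5, 6, 10, 15, 30, 113, 226, 339, 565, 678, 1130, 1695, 3390.
Check each in increasing order: 1447^1 ≡ 1447;  1447^2 ≡ 1562;  1447^3 ≡ 1808;  1447^5 ≡ 2784;  1447^6 ≡ 3331;  1447^10 ≡ 2221;  1447^15 ≡ 1471;  1447^30 ≡ 383;  1447^113 ≡ 555;  1447^226 ≡ 2835;  1447^339 ≡ 1.
Smallest exponent giving 1 is 339.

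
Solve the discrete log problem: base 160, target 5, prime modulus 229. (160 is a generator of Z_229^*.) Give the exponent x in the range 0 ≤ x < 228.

142

Baby-step giant-step with m = ceil(sqrt(228)) = 16.
Baby table (160^j mod 229 for j=0..15):
  0:1  1:160  2:181  3:106  4:14  5:179  6:15  7:110
  8:196  9:216  10:210  11:166  12:225  13:47  14:192  15:34
Giant step factor: 160^(-16) ≡ 184 (mod 229).
Scan 5·184^i mod 229 for i = 0, 1, …:
  i=0: 5   i=1: 4   i=2: 49   i=3: 85
  i=4: 68   i=5: 146   i=6: 71   i=7: 11
  i=8: 192
Match at i=8, j=14: x = 8·16 + 14 = 142.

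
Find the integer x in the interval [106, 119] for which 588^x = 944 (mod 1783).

106

Compute 588^106 mod 1783 = 944, then multiply by 588 repeatedly:
  588^106=944
Found 944 at exponent 106.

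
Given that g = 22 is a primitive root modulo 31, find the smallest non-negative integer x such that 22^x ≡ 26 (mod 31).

25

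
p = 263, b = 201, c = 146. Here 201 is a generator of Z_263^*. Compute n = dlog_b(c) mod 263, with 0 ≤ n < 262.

23

Successive powers of 201 modulo 263:
  201^0=1  201^1=201  201^2=162  201^3=213  201^4=207  201^5=53
  201^6=133  201^7=170  201^8=243  201^9=188  201^10=179  201^11=211
  201^12=68  201^13=255  201^14=233  201^15=19  201^16=137  201^17=185
  201^18=102  201^19=251  201^20=218  201^21=160  201^22=74  201^23=146
So 201^23 ≡ 146 (mod 263), giving n = 23.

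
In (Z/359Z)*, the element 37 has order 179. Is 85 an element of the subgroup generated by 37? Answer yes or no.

85 ∈ ⟨37⟩ iff 85^179 ≡ 1 (mod 359), since |⟨37⟩| = 179.
85^179 mod 359 = 1.
Since 1 = 1, 85 lies in the subgroup.

yes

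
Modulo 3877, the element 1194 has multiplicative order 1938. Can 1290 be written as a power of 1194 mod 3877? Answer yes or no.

1290 ∈ ⟨1194⟩ iff 1290^1938 ≡ 1 (mod 3877), since |⟨1194⟩| = 1938.
1290^1938 mod 3877 = 3876.
Since 3876 ≠ 1, 1290 does not lie in the subgroup.

no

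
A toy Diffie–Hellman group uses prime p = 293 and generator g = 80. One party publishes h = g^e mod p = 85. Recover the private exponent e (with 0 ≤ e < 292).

Baby-step giant-step with m = ceil(sqrt(292)) = 18.
Baby table (80^j mod 293 for j=0..17):
  0:1  1:80  2:247  3:129  4:65  5:219  6:233  7:181
  8:123  9:171  10:202  11:45  12:84  13:274  14:238  15:288
  16:186  17:230
Giant step factor: 80^(-18) ≡ 144 (mod 293).
Scan 85·144^i mod 293 for i = 0, 1, …:
  i=0: 85   i=1: 227   i=2: 165   i=3: 27
  i=4: 79   i=5: 242   i=6: 274
Match at i=6, j=13: e = 6·18 + 13 = 121.

121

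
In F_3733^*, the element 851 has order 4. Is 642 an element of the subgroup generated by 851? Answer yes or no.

⟨851⟩ has order 4; its elements mod 3733 are {1, 851, 2882, 3732}.
642 is not in this set.

no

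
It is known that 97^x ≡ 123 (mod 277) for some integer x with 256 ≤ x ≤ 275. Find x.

274

Compute 97^256 mod 277 = 85, then multiply by 97 repeatedly:
  97^256=85  97^257=212  97^258=66  97^259=31  97^260=237
  97^261=275  97^262=83  97^263=18  97^264=84  97^265=115
  97^266=75  97^267=73  97^268=156  97^269=174  97^270=258
  97^271=96  97^272=171  97^273=244  97^274=123
Found 123 at exponent 274.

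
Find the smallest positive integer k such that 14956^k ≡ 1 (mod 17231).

17230

The order of 14956 must divide p − 1 = 17230 = 2 · 5 · 1723.
Divisors: 1, 2, 5, 10, 1723, 3446, 8615, 17230.
Check each in increasing order: 14956^1 ≡ 14956;  14956^2 ≡ 6325;  14956^5 ≡ 1107;  14956^10 ≡ 2048;  14956^1723 ≡ 1711;  14956^3446 ≡ 15482;  14956^8615 ≡ 17230;  14956^17230 ≡ 1.
Smallest exponent giving 1 is 17230.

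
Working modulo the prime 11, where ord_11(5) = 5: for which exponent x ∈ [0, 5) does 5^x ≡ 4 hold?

3

Successive powers of 5 modulo 11:
  5^0=1  5^1=5  5^2=3  5^3=4
So 5^3 ≡ 4 (mod 11), giving x = 3.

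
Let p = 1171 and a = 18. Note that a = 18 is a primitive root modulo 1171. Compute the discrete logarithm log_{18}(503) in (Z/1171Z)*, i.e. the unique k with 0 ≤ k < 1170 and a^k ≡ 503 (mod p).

178

Baby-step giant-step with m = ceil(sqrt(1170)) = 35.
Baby table (18^j mod 1171 for j=0..34):
  0:1  1:18  2:324  3:1148  4:757  5:745  6:529  7:154
  8:430  9:714  10:1142  11:649  12:1143  13:667  14:296  15:644
  16:1053  17:218  18:411  19:372  20:841  21:1086  22:812  23:564
  24:784  25:60  26:1080  27:704  28:962  29:922  30:202  31:123
  32:1043  33:38  34:684
Giant step factor: 18^(-35) ≡ 142 (mod 1171).
Scan 503·142^i mod 1171 for i = 0, 1, …:
  i=0: 503   i=1: 1166   i=2: 461   i=3: 1057
  i=4: 206   i=5: 1148
Match at i=5, j=3: k = 5·35 + 3 = 178.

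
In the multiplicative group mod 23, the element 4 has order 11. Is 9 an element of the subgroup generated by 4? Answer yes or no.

⟨4⟩ has order 11; its elements mod 23 are {1, 2, 3, 4, 6, 8, 9, 12, 13, 16, 18}.
9 is in this set.

yes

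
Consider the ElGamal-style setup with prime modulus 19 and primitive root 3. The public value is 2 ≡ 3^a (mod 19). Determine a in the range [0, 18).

Successive powers of 3 modulo 19:
  3^0=1  3^1=3  3^2=9  3^3=8  3^4=5  3^5=15
  3^6=7  3^7=2
So 3^7 ≡ 2 (mod 19), giving a = 7.

7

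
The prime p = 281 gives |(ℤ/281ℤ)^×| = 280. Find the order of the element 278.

280

The order of 278 must divide p − 1 = 280 = 2^3 · 5 · 7.
Divisors: 1, 2, 4, 5, 7, 8, 10, 14, 20, 28, 35, 40, 56, 70, 140, 280.
Check each in increasing order: 278^1 ≡ 278;  278^2 ≡ 9;  278^4 ≡ 81;  278^5 ≡ 38;  278^7 ≡ 61;  278^8 ≡ 98;  278^10 ≡ 39;  278^14 ≡ 68;  278^20 ≡ 116;  278^28 ≡ 128;  278^35 ≡ 221;  278^40 ≡ 249;  278^56 ≡ 86;  278^70 ≡ 228;  278^140 ≡ 280;  278^280 ≡ 1.
Smallest exponent giving 1 is 280.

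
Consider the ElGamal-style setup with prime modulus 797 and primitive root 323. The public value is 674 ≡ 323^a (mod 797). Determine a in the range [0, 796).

707

Baby-step giant-step with m = ceil(sqrt(796)) = 29.
Baby table (323^j mod 797 for j=0..28):
  0:1  1:323  2:719  3:310  4:505  5:527  6:460  7:338
  8:782  9:734  10:373  11:132  12:395  13:65  14:273  15:509
  16:225  17:148  18:781  19:411  20:451  21:619  22:687  23:335
  24:610  25:171  26:240  27:211  28:408
Giant step factor: 323^(-29) ≡ 20 (mod 797).
Scan 674·20^i mod 797 for i = 0, 1, …:
  i=0: 674   i=1: 728   i=2: 214   i=3: 295
  i=4: 321   i=5: 44   i=6: 83   i=7: 66
  i=8: 523   i=9: 99     …   i=23: 166
  i=24: 132
Match at i=24, j=11: a = 24·29 + 11 = 707.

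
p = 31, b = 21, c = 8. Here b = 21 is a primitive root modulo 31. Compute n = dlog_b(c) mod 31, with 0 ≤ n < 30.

18

Successive powers of 21 modulo 31:
  21^0=1  21^1=21  21^2=7  21^3=23  21^4=18  21^5=6
  21^6=2  21^7=11  21^8=14  21^9=15  21^10=5  21^11=12
  21^12=4  21^13=22  21^14=28  21^15=30  21^16=10  21^17=24
  21^18=8
So 21^18 ≡ 8 (mod 31), giving n = 18.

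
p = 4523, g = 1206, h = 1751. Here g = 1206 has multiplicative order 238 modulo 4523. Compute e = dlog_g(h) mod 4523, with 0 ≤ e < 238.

Successive powers of 1206 modulo 4523:
  1206^0=1  1206^1=1206  1206^2=2553  1206^3=3278  1206^4=166  1206^5=1184
  1206^6=3159  1206^7=1388  1206^8=418  1206^9=2055  1206^10=4249  1206^11=4258
  1206^12=1543  1206^13=1905  1206^14=4269  1206^15=1240  1206^16=2850  1206^17=4143
  1206^18=3066  1206^19=2305  1206^20=2708  1206^21=242  1206^22=2380  1206^23=2698
  1206^24=1751
So 1206^24 ≡ 1751 (mod 4523), giving e = 24.

24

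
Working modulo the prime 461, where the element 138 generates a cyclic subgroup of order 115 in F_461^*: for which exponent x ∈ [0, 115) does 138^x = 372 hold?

3

Baby-step giant-step with m = ceil(sqrt(115)) = 11.
Baby table (138^j mod 461 for j=0..10):
  0:1  1:138  2:143  3:372  4:165  5:181  6:84  7:67
  8:26  9:361  10:30
Giant step factor: 138^(-11) ≡ 256 (mod 461).
Scan 372·256^i mod 461 for i = 0, 1, …:
  i=0: 372
Match at i=0, j=3: x = 0·11 + 3 = 3.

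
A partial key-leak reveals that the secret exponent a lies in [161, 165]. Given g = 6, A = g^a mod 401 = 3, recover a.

163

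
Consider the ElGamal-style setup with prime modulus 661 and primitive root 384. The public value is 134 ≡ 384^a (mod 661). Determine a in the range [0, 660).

106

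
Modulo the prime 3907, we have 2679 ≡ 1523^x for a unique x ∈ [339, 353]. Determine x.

340

Compute 1523^339 mod 3907 = 2485, then multiply by 1523 repeatedly:
  1523^339=2485  1523^340=2679
Found 2679 at exponent 340.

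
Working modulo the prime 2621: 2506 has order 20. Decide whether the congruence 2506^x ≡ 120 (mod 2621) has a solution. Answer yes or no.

yes

120 ∈ ⟨2506⟩ iff 120^20 ≡ 1 (mod 2621), since |⟨2506⟩| = 20.
120^20 mod 2621 = 1.
Since 1 = 1, 120 lies in the subgroup.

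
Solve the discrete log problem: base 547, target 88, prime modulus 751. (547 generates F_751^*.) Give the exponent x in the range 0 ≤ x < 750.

499

Baby-step giant-step with m = ceil(sqrt(750)) = 28.
Baby table (547^j mod 751 for j=0..27):
  0:1  1:547  2:311  3:391  4:593  5:690  6:428  7:555
  8:181  9:626  10:717  11:177  12:691  13:224  14:115  15:572
  16:468  17:656  18:605  19:495  20:405  21:741  22:538  23:645
  24:596  25:78  26:610  27:226
Giant step factor: 547^(-28) ≡ 264 (mod 751).
Scan 88·264^i mod 751 for i = 0, 1, …:
  i=0: 88   i=1: 702   i=2: 582   i=3: 444
  i=4: 60   i=5: 69   i=6: 192   i=7: 371
  i=8: 314   i=9: 286     …   i=16: 267
  i=17: 645
Match at i=17, j=23: x = 17·28 + 23 = 499.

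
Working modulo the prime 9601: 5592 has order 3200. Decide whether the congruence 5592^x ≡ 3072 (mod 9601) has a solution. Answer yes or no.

yes

3072 ∈ ⟨5592⟩ iff 3072^3200 ≡ 1 (mod 9601), since |⟨5592⟩| = 3200.
3072^3200 mod 9601 = 1.
Since 1 = 1, 3072 lies in the subgroup.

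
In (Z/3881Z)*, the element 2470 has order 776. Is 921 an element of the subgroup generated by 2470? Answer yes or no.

921 ∈ ⟨2470⟩ iff 921^776 ≡ 1 (mod 3881), since |⟨2470⟩| = 776.
921^776 mod 3881 = 1.
Since 1 = 1, 921 lies in the subgroup.

yes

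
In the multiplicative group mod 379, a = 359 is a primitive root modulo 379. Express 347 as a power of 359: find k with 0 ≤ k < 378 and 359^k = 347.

Baby-step giant-step with m = ceil(sqrt(378)) = 20.
Baby table (359^j mod 379 for j=0..19):
  0:1  1:359  2:21  3:338  4:62  5:276  6:165  7:111
  8:54  9:57  10:376  11:60  12:316  13:123  14:193  15:309
  16:263  17:46  18:217  19:208
Giant step factor: 359^(-20) ≡ 337 (mod 379).
Scan 347·337^i mod 379 for i = 0, 1, …:
  i=0: 347   i=1: 207   i=2: 23   i=3: 171
  i=4: 19   i=5: 339   i=6: 164   i=7: 313
  i=8: 119   i=9: 308   i=10: 329   i=11: 205
  i=12: 107   i=13: 54
Match at i=13, j=8: k = 13·20 + 8 = 268.

268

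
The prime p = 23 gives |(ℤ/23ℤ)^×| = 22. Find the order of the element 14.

22

The order of 14 must divide p − 1 = 22 = 2 · 11.
Divisors: 1, 2, 11, 22.
Check each in increasing order: 14^1 ≡ 14;  14^2 ≡ 12;  14^11 ≡ 22;  14^22 ≡ 1.
Smallest exponent giving 1 is 22.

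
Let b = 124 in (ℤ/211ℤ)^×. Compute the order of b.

70

The order of 124 must divide p − 1 = 210 = 2 · 3 · 5 · 7.
Divisors: 1, 2, 3, 5, 6, 7, 10, 14, 15, 21, 30, 35, 42, 70, 105, 210.
Check each in increasing order: 124^1 ≡ 124;  124^2 ≡ 184;  124^3 ≡ 28;  124^5 ≡ 88;  124^6 ≡ 151;  124^7 ≡ 156;  124^10 ≡ 148;  124^14 ≡ 71;  124^15 ≡ 153;  124^21 ≡ 104;  124^30 ≡ 199;  124^35 ≡ 210;  124^42 ≡ 55;  124^70 ≡ 1.
Smallest exponent giving 1 is 70.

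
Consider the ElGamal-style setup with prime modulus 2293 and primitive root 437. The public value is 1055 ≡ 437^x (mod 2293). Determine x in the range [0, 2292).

Baby-step giant-step with m = ceil(sqrt(2292)) = 48.
Baby table (437^j mod 2293 for j=0..47):
  0:1  1:437  2:650  3:2011  4:588  5:140  6:1562  7:1573
  8:1794  9:2065  10:1256  11:845  12:92  13:1223  14:182  15:1572
  16:1357  17:1415  18:1538  19:257  20:2245  21:1954  22:902  23:2071
  24:1585  25:159  26:693  27:165  28:1022  29:1772  30:1623  31:714
  32:170  33:914  34:436  35:213  36:1361  37:870  38:1845  39:1422
  40:11  41:221  42:271  43:1484  44:1882  45:1540  46:1131  47:1252
Giant step factor: 437^(-48) ≡ 2067 (mod 2293).
Scan 1055·2067^i mod 2293 for i = 0, 1, …:
  i=0: 1055   i=1: 42   i=2: 1973   i=3: 1237
  i=4: 184   i=5: 1983   i=6: 1270   i=7: 1898
  i=8: 2136   i=9: 1087     …   i=46: 2078
  i=47: 437
Match at i=47, j=1: x = 47·48 + 1 = 2257.

2257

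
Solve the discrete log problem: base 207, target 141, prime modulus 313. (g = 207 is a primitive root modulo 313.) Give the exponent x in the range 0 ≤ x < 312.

279

Baby-step giant-step with m = ceil(sqrt(312)) = 18.
Baby table (207^j mod 313 for j=0..17):
  0:1  1:207  2:281  3:262  4:85  5:67  6:97  7:47
  8:26  9:61  10:107  11:239  12:19  13:177  14:18  15:283
  16:50  17:21
Giant step factor: 207^(-18) ≡ 152 (mod 313).
Scan 141·152^i mod 313 for i = 0, 1, …:
  i=0: 141   i=1: 148   i=2: 273   i=3: 180
  i=4: 129   i=5: 202   i=6: 30   i=7: 178
  i=8: 138   i=9: 5     …   i=14: 56
  i=15: 61
Match at i=15, j=9: x = 15·18 + 9 = 279.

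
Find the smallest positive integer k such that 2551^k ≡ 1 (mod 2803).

The order of 2551 must divide p − 1 = 2802 = 2 · 3 · 467.
Divisors: 1, 2, 3, 6, 467, 934, 1401, 2802.
Check each in increasing order: 2551^1 ≡ 2551;  2551^2 ≡ 1838;  2551^3 ≡ 2122;  2551^6 ≡ 1266;  2551^467 ≡ 2390;  2551^934 ≡ 2389;  2551^1401 ≡ 2802;  2551^2802 ≡ 1.
Smallest exponent giving 1 is 2802.

2802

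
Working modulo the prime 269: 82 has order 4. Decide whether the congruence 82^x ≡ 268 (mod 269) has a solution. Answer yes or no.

yes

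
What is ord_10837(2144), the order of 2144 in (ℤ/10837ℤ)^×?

5418

The order of 2144 must divide p − 1 = 10836 = 2^2 · 3^2 · 7 · 43.
Divisors: 1, 2, 3, 4, 6, 7, 9, 12, 14, 18, 21, 28, 36, 42, 43, 63, 84, 86, 126, 129, 172, 252, 258, 301, 387, 516, 602, 774, 903, 1204, 1548, 1806, 2709, 3612, 5418, 10836.
Check each in increasing order: 2144^1 ≡ 2144;  2144^2 ≡ 1848;  2144^3 ≡ 6607;  2144^4 ≡ 1449;  2144^6 ≡ 1013;  2144^7 ≡ 4472;  2144^9 ≡ 6462;  2144^12 ≡ 7491;  2144^14 ≡ 4519;  2144^18 ≡ 2483;  2144^21 ≡ 8800;  2144^28 ≡ 4453;  2144^36 ≡ 9873;  2144^42 ≡ 9635;  2144^43 ≡ 2118;  2144^63 ≡ 10149;  2144^84 ≡ 3483;  2144^86 ≡ 10243;  2144^126 ≡ 7353;  2144^129 ≡ 9837;  2144^172 ≡ 6052;  2144^252 ≡ 816;  2144^258 ≡ 2996;  2144^301 ≡ 5883;  2144^387 ≡ 5849;  2144^516 ≡ 2980;  2144^602 ≡ 7148;  2144^774 ≡ 9229;  2144^903 ≡ 4124;  2144^1204 ≡ 8286;  2144^1548 ≡ 6458;  2144^1806 ≡ 4123;  2144^2709 ≡ 10836;  2144^3612 ≡ 6713;  2144^5418 ≡ 1.
Smallest exponent giving 1 is 5418.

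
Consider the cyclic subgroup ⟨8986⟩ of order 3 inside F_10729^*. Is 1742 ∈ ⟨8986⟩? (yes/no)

yes

⟨8986⟩ has order 3; its elements mod 10729 are {1, 1742, 8986}.
1742 is in this set.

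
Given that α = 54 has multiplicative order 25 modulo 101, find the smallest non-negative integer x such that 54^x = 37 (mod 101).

Successive powers of 54 modulo 101:
  54^0=1  54^1=54  54^2=88  54^3=5  54^4=68  54^5=36
  54^6=25  54^7=37
So 54^7 ≡ 37 (mod 101), giving x = 7.

7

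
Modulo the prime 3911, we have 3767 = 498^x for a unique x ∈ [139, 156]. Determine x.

155

Compute 498^139 mod 3911 = 2957, then multiply by 498 repeatedly:
  498^139=2957  498^140=2050  498^141=129  498^142=1666  498^143=536
  498^144=980  498^145=3076  498^146=2647  498^147=199  498^148=1327
  498^149=3798  498^150=2391  498^151=1774  498^152=3477  498^153=2884
  498^154=895  498^155=3767
Found 3767 at exponent 155.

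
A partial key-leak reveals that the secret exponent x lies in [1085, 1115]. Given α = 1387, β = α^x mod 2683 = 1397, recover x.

Compute 1387^1085 mod 2683 = 2121, then multiply by 1387 repeatedly:
  1387^1085=2121  1387^1086=1259  1387^1087=2283  1387^1088=581  1387^1089=947
  1387^1090=1502  1387^1091=1266  1387^1092=1260  1387^1093=987  1387^1094=639
  1387^1095=903  1387^1096=2183  1387^1097=1397
Found 1397 at exponent 1097.

1097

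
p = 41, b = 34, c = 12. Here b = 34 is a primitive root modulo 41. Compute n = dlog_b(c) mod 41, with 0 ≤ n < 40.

33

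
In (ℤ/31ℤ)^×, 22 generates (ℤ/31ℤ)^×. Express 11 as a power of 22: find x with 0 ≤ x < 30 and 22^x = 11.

Successive powers of 22 modulo 31:
  22^0=1  22^1=22  22^2=19  22^3=15  22^4=20  22^5=6
  22^6=8  22^7=21  22^8=28  22^9=27  22^10=5  22^11=17
  22^12=2  22^13=13  22^14=7  22^15=30  22^16=9  22^17=12
  22^18=16  22^19=11
So 22^19 ≡ 11 (mod 31), giving x = 19.

19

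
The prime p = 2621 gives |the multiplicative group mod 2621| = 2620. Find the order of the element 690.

524

The order of 690 must divide p − 1 = 2620 = 2^2 · 5 · 131.
Divisors: 1, 2, 4, 5, 10, 20, 131, 262, 524, 655, 1310, 2620.
Check each in increasing order: 690^1 ≡ 690;  690^2 ≡ 1699;  690^4 ≡ 880;  690^5 ≡ 1749;  690^10 ≡ 294;  690^20 ≡ 2564;  690^131 ≡ 472;  690^262 ≡ 2620;  690^524 ≡ 1.
Smallest exponent giving 1 is 524.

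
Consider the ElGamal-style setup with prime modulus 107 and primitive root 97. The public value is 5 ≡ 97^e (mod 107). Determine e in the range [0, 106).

33

Baby-step giant-step with m = ceil(sqrt(106)) = 11.
Baby table (97^j mod 107 for j=0..10):
  0:1  1:97  2:100  3:70  4:49  5:45  6:85  7:6
  8:47  9:65  10:99
Giant step factor: 97^(-11) ≡ 103 (mod 107).
Scan 5·103^i mod 107 for i = 0, 1, …:
  i=0: 5   i=1: 87   i=2: 80   i=3: 1
Match at i=3, j=0: e = 3·11 + 0 = 33.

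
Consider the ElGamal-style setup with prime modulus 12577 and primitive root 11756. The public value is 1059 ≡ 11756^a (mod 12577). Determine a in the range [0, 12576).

7540

Baby-step giant-step with m = ceil(sqrt(12576)) = 113.
Baby table (11756^j mod 12577 for j=0..112):
  0:1  1:11756  2:7460  3:339  4:10952  5:963  6:1728  7:2513
  8:12032  9:7250  10:9248  11:3900  12:5235  13:3399  14:1515  15:1308
  16:7754  17:10505  18:3217  19:13  20:1904  21:8941  22:4407  23:4029
  24:12519  25:9887  26:7515  27:5492  28:6211  29:7031  30:392  31:5170
  32:6456  33:7118  34:4427  35:186  36:10795  37:4090  38:169  39:12175
  40:3040  41:6983  42:2069  43:11823  44:2761  45:9656  46:8511  47:5281
  48:3364  49:5096  50:4325  51:8466  52:4495  53:7243  54:2418  55:1988
  56:2862  57:2197  58:7351  59:1789  60:2740  61:1743  62:2775  63:10739
  64:12335  65:10027  66:5768  67:6001  68:3363  69:5917  70:9442  71:8127
  72:6120  73:6280  74:690  75:12052  76:3407  77:7524  78:10680  79:10466
  80:10082  81:10921  82:1260  83:9431  84:4581  85:12099  86:2551  87:5988
  88:1459  89:9553  90:5035  91:4098  92:6178  93:8970  94:5752  95:6560
  96:9773  97:493  98:10288  99:5296  100:3626  101:3803  102:9410  103:9245
  104:6363  105:8009  106:2382  107:6390  108:10996  109:2570  110:2966  111:4852
  112:3417
Giant step factor: 11756^(-113) ≡ 55 (mod 12577).
Scan 1059·55^i mod 12577 for i = 0, 1, …:
  i=0: 1059   i=1: 7937   i=2: 8917   i=3: 12509
  i=4: 8837   i=5: 8109   i=6: 5800   i=7: 4575
  i=8: 85   i=9: 4675     …   i=65: 3453
  i=66: 1260
Match at i=66, j=82: a = 66·113 + 82 = 7540.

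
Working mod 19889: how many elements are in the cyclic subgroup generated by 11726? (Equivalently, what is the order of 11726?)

1243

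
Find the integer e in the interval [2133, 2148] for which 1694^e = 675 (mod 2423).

2144

Compute 1694^2133 mod 2423 = 28, then multiply by 1694 repeatedly:
  1694^2133=28  1694^2134=1395  1694^2135=705  1694^2136=2154  1694^2137=2261
  1694^2138=1794  1694^2139=594  1694^2140=691  1694^2141=245  1694^2142=697
  1694^2143=717  1694^2144=675
Found 675 at exponent 2144.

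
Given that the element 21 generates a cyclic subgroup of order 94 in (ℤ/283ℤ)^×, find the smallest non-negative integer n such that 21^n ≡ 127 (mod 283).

44

Baby-step giant-step with m = ceil(sqrt(94)) = 10.
Baby table (21^j mod 283 for j=0..9):
  0:1  1:21  2:158  3:205  4:60  5:128  6:141  7:131
  8:204  9:39
Giant step factor: 21^(-10) ≡ 66 (mod 283).
Scan 127·66^i mod 283 for i = 0, 1, …:
  i=0: 127   i=1: 175   i=2: 230   i=3: 181
  i=4: 60
Match at i=4, j=4: n = 4·10 + 4 = 44.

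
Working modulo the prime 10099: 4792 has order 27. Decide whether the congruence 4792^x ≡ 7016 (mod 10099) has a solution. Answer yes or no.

no

7016 ∈ ⟨4792⟩ iff 7016^27 ≡ 1 (mod 10099), since |⟨4792⟩| = 27.
7016^27 mod 10099 = 3742.
Since 3742 ≠ 1, 7016 does not lie in the subgroup.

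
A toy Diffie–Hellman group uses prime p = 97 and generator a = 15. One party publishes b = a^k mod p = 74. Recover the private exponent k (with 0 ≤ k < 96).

Baby-step giant-step with m = ceil(sqrt(96)) = 10.
Baby table (15^j mod 97 for j=0..9):
  0:1  1:15  2:31  3:77  4:88  5:59  6:12  7:83
  8:81  9:51
Giant step factor: 15^(-10) ≡ 44 (mod 97).
Scan 74·44^i mod 97 for i = 0, 1, …:
  i=0: 74   i=1: 55   i=2: 92   i=3: 71
  i=4: 20   i=5: 7   i=6: 17   i=7: 69
  i=8: 29   i=9: 15
Match at i=9, j=1: k = 9·10 + 1 = 91.

91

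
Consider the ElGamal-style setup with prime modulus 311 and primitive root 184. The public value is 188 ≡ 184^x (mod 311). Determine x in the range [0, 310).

86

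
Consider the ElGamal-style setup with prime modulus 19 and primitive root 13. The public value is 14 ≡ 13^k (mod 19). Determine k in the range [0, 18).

5

Successive powers of 13 modulo 19:
  13^0=1  13^1=13  13^2=17  13^3=12  13^4=4  13^5=14
So 13^5 ≡ 14 (mod 19), giving k = 5.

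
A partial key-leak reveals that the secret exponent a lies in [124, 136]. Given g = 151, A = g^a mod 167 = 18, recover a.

Compute 151^124 mod 167 = 42, then multiply by 151 repeatedly:
  151^124=42  151^125=163  151^126=64  151^127=145  151^128=18
Found 18 at exponent 128.

128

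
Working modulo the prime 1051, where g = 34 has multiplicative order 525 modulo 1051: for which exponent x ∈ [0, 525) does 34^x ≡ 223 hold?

Baby-step giant-step with m = ceil(sqrt(525)) = 23.
Baby table (34^j mod 1051 for j=0..22):
  0:1  1:34  2:105  3:417  4:515  5:694  6:474  7:351
  8:373  9:70  10:278  11:1044  12:813  13:316  14:234  15:599
  16:397  17:886  18:696  19:542  20:561  21:156  22:49
Giant step factor: 34^(-23) ≡ 229 (mod 1051).
Scan 223·229^i mod 1051 for i = 0, 1, …:
  i=0: 223   i=1: 619   i=2: 917   i=3: 844
  i=4: 943   i=5: 492   i=6: 211   i=7: 1024
  i=8: 123   i=9: 841     …   i=21: 615
  i=22: 1
Match at i=22, j=0: x = 22·23 + 0 = 506.

506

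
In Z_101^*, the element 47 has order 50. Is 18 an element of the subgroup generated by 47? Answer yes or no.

18 ∈ ⟨47⟩ iff 18^50 ≡ 1 (mod 101), since |⟨47⟩| = 50.
18^50 mod 101 = 100.
Since 100 ≠ 1, 18 does not lie in the subgroup.

no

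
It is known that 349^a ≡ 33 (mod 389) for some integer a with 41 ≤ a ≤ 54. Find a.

43

Compute 349^41 mod 389 = 98, then multiply by 349 repeatedly:
  349^41=98  349^42=359  349^43=33
Found 33 at exponent 43.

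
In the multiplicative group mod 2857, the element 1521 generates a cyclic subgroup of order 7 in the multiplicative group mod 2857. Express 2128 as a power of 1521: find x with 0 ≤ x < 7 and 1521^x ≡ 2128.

2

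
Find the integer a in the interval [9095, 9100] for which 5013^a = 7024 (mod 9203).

Compute 5013^9095 mod 9203 = 565, then multiply by 5013 repeatedly:
  5013^9095=565  5013^9096=7024
Found 7024 at exponent 9096.

9096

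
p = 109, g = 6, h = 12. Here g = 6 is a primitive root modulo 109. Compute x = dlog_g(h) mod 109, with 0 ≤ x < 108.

58

Baby-step giant-step with m = ceil(sqrt(108)) = 11.
Baby table (6^j mod 109 for j=0..10):
  0:1  1:6  2:36  3:107  4:97  5:37  6:4  7:24
  8:35  9:101  10:61
Giant step factor: 6^(-11) ≡ 14 (mod 109).
Scan 12·14^i mod 109 for i = 0, 1, …:
  i=0: 12   i=1: 59   i=2: 63   i=3: 10
  i=4: 31   i=5: 107
Match at i=5, j=3: x = 5·11 + 3 = 58.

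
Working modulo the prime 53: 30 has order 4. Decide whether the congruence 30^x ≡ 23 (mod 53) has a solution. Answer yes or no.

yes

23 ∈ ⟨30⟩ iff 23^4 ≡ 1 (mod 53), since |⟨30⟩| = 4.
23^4 mod 53 = 1.
Since 1 = 1, 23 lies in the subgroup.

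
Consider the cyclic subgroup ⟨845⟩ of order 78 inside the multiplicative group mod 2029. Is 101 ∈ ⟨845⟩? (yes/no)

yes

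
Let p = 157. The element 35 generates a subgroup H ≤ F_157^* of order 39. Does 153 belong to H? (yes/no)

153 ∈ ⟨35⟩ iff 153^39 ≡ 1 (mod 157), since |⟨35⟩| = 39.
153^39 mod 157 = 1.
Since 1 = 1, 153 lies in the subgroup.

yes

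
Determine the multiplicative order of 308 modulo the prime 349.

58

The order of 308 must divide p − 1 = 348 = 2^2 · 3 · 29.
Divisors: 1, 2, 3, 4, 6, 12, 29, 58, 87, 116, 174, 348.
Check each in increasing order: 308^1 ≡ 308;  308^2 ≡ 285;  308^3 ≡ 181;  308^4 ≡ 257;  308^6 ≡ 304;  308^12 ≡ 280;  308^29 ≡ 348;  308^58 ≡ 1.
Smallest exponent giving 1 is 58.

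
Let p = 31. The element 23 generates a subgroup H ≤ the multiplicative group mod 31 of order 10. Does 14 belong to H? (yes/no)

no

14 ∈ ⟨23⟩ iff 14^10 ≡ 1 (mod 31), since |⟨23⟩| = 10.
14^10 mod 31 = 25.
Since 25 ≠ 1, 14 does not lie in the subgroup.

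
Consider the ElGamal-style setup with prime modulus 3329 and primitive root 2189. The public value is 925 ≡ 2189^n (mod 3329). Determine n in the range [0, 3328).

1942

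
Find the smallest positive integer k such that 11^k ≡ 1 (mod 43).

7

The order of 11 must divide p − 1 = 42 = 2 · 3 · 7.
Divisors: 1, 2, 3, 6, 7, 14, 21, 42.
Check each in increasing order: 11^1 ≡ 11;  11^2 ≡ 35;  11^3 ≡ 41;  11^6 ≡ 4;  11^7 ≡ 1.
Smallest exponent giving 1 is 7.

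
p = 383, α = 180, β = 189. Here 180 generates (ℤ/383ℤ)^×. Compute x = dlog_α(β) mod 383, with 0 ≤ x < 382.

Baby-step giant-step with m = ceil(sqrt(382)) = 20.
Baby table (180^j mod 383 for j=0..19):
  0:1  1:180  2:228  3:59  4:279  5:47  6:34  7:375
  8:92  9:91  10:294  11:66  12:7  13:111  14:64  15:30
  16:38  17:329  18:238  19:327
Giant step factor: 180^(-20) ≡ 248 (mod 383).
Scan 189·248^i mod 383 for i = 0, 1, …:
  i=0: 189   i=1: 146   i=2: 206   i=3: 149
  i=4: 184   i=5: 55   i=6: 235   i=7: 64
Match at i=7, j=14: x = 7·20 + 14 = 154.

154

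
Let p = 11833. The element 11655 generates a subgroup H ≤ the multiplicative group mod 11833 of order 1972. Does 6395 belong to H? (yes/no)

no

6395 ∈ ⟨11655⟩ iff 6395^1972 ≡ 1 (mod 11833), since |⟨11655⟩| = 1972.
6395^1972 mod 11833 = 2618.
Since 2618 ≠ 1, 6395 does not lie in the subgroup.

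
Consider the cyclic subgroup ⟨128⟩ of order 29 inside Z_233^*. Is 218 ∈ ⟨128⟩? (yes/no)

218 ∈ ⟨128⟩ iff 218^29 ≡ 1 (mod 233), since |⟨128⟩| = 29.
218^29 mod 233 = 144.
Since 144 ≠ 1, 218 does not lie in the subgroup.

no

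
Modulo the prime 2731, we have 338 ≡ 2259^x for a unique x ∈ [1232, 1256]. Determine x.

1233

Compute 2259^1232 mod 2731 = 34, then multiply by 2259 repeatedly:
  2259^1232=34  2259^1233=338
Found 338 at exponent 1233.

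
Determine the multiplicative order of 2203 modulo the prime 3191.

The order of 2203 must divide p − 1 = 3190 = 2 · 5 · 11 · 29.
Divisors: 1, 2, 5, 10, 11, 22, 29, 55, 58, 110, 145, 290, 319, 638, 1595, 3190.
Check each in increasing order: 2203^1 ≡ 2203;  2203^2 ≡ 2889;  2203^5 ≡ 1097;  2203^10 ≡ 402;  2203^11 ≡ 1699;  2203^22 ≡ 1937;  2203^29 ≡ 4;  2203^55 ≡ 1642;  2203^58 ≡ 16;  2203^110 ≡ 2960;  2203^145 ≡ 1024;  2203^290 ≡ 1928;  2203^319 ≡ 1330;  2203^638 ≡ 1086;  2203^1595 ≡ 1.
Smallest exponent giving 1 is 1595.

1595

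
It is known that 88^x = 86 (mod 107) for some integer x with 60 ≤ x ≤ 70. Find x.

66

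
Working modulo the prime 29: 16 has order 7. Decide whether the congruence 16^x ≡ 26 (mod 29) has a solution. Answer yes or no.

no

⟨16⟩ has order 7; its elements mod 29 are {1, 7, 16, 20, 23, 24, 25}.
26 is not in this set.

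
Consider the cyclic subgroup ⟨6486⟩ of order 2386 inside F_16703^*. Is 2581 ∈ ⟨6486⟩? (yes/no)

2581 ∈ ⟨6486⟩ iff 2581^2386 ≡ 1 (mod 16703), since |⟨6486⟩| = 2386.
2581^2386 mod 16703 = 1.
Since 1 = 1, 2581 lies in the subgroup.

yes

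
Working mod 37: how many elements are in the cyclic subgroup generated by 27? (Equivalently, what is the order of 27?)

The order of 27 must divide p − 1 = 36 = 2^2 · 3^2.
Divisors: 1, 2, 3, 4, 6, 9, 12, 18, 36.
Check each in increasing order: 27^1 ≡ 27;  27^2 ≡ 26;  27^3 ≡ 36;  27^4 ≡ 10;  27^6 ≡ 1.
Smallest exponent giving 1 is 6.

6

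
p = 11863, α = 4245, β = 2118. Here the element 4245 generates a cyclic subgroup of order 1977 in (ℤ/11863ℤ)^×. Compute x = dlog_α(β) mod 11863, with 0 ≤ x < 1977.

333

Baby-step giant-step with m = ceil(sqrt(1977)) = 45.
Baby table (4245^j mod 11863 for j=0..44):
  0:1  1:4245  2:128  3:9525  4:4521  5:9174  6:9264  7:11698
  8:11355  9:2606  10:6154  11:1404  12:4754  13:1767  14:3499  15:779
  16:8941  17:4808  18:5600  19:10411  20:5020  21:3952  22:1958  23:7610
  24:1501  25:1314  26:2320  27:2110  28:385  29:9094  30:1828  31:1458
  32:8587  33:8679  34:7740  35:7653  36:6091  37:6818  38:8553  39:6705
  40:3388  41:4104  42:6596  43:3340  44:2015
Giant step factor: 4245^(-45) ≡ 1496 (mod 11863).
Scan 2118·1496^i mod 11863 for i = 0, 1, …:
  i=0: 2118   i=1: 1107   i=2: 7115   i=3: 2929
  i=4: 4337   i=5: 10954   i=6: 4381   i=7: 5600
Match at i=7, j=18: x = 7·45 + 18 = 333.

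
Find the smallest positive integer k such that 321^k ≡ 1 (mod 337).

The order of 321 must divide p − 1 = 336 = 2^4 · 3 · 7.
Divisors: 1, 2, 3, 4, 6, 7, 8, 12, 14, 16, 21, 24, 28, 42, 48, 56, 84, 112, 168, 336.
Check each in increasing order: 321^1 ≡ 321;  321^2 ≡ 256;  321^3 ≡ 285;  321^4 ≡ 158;  321^6 ≡ 8;  321^7 ≡ 209;  321^8 ≡ 26;  321^12 ≡ 64;  321^14 ≡ 208;  321^16 ≡ 2;  321^21 ≡ 336;  321^24 ≡ 52;  321^28 ≡ 128;  321^42 ≡ 1.
Smallest exponent giving 1 is 42.

42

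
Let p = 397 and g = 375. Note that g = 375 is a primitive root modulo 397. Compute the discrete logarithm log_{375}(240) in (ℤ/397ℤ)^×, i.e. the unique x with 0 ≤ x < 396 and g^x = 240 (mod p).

Baby-step giant-step with m = ceil(sqrt(396)) = 20.
Baby table (375^j mod 397 for j=0..19):
  0:1  1:375  2:87  3:71  4:26  5:222  6:277  7:258
  8:279  9:214  10:56  11:356  12:108  13:6  14:265  15:125
  16:29  17:156  18:141  19:74
Giant step factor: 375^(-20) ≡ 129 (mod 397).
Scan 240·129^i mod 397 for i = 0, 1, …:
  i=0: 240   i=1: 391   i=2: 20   i=3: 198
  i=4: 134   i=5: 215   i=6: 342   i=7: 51
  i=8: 227   i=9: 302   i=10: 52   i=11: 356
Match at i=11, j=11: x = 11·20 + 11 = 231.

231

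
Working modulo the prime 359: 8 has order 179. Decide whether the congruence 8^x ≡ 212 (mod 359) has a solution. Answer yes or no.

no

212 ∈ ⟨8⟩ iff 212^179 ≡ 1 (mod 359), since |⟨8⟩| = 179.
212^179 mod 359 = 358.
Since 358 ≠ 1, 212 does not lie in the subgroup.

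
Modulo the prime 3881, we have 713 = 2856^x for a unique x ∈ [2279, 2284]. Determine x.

2280

Compute 2856^2279 mod 3881 = 749, then multiply by 2856 repeatedly:
  2856^2279=749  2856^2280=713
Found 713 at exponent 2280.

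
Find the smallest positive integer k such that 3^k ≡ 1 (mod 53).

The order of 3 must divide p − 1 = 52 = 2^2 · 13.
Divisors: 1, 2, 4, 13, 26, 52.
Check each in increasing order: 3^1 ≡ 3;  3^2 ≡ 9;  3^4 ≡ 28;  3^13 ≡ 30;  3^26 ≡ 52;  3^52 ≡ 1.
Smallest exponent giving 1 is 52.

52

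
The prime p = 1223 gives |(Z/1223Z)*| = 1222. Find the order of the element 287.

1222

The order of 287 must divide p − 1 = 1222 = 2 · 13 · 47.
Divisors: 1, 2, 13, 26, 47, 94, 611, 1222.
Check each in increasing order: 287^1 ≡ 287;  287^2 ≡ 428;  287^13 ≡ 123;  287^26 ≡ 453;  287^47 ≡ 548;  287^94 ≡ 669;  287^611 ≡ 1222;  287^1222 ≡ 1.
Smallest exponent giving 1 is 1222.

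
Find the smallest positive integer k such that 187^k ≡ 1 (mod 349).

116

The order of 187 must divide p − 1 = 348 = 2^2 · 3 · 29.
Divisors: 1, 2, 3, 4, 6, 12, 29, 58, 87, 116, 174, 348.
Check each in increasing order: 187^1 ≡ 187;  187^2 ≡ 69;  187^3 ≡ 339;  187^4 ≡ 224;  187^6 ≡ 100;  187^12 ≡ 228;  187^29 ≡ 213;  187^58 ≡ 348;  187^87 ≡ 136;  187^116 ≡ 1.
Smallest exponent giving 1 is 116.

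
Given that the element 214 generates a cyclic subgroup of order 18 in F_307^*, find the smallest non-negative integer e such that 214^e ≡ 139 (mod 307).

7

Successive powers of 214 modulo 307:
  214^0=1  214^1=214  214^2=53  214^3=290  214^4=46  214^5=20
  214^6=289  214^7=139
So 214^7 ≡ 139 (mod 307), giving e = 7.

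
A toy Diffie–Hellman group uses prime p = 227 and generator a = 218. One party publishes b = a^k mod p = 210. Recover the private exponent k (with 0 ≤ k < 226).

76

Baby-step giant-step with m = ceil(sqrt(226)) = 16.
Baby table (218^j mod 227 for j=0..15):
  0:1  1:218  2:81  3:179  4:205  5:198  6:34  7:148
  8:30  9:184  10:160  11:149  12:21  13:38  14:112  15:127
Giant step factor: 218^(-16) ≡ 85 (mod 227).
Scan 210·85^i mod 227 for i = 0, 1, …:
  i=0: 210   i=1: 144   i=2: 209   i=3: 59
  i=4: 21
Match at i=4, j=12: k = 4·16 + 12 = 76.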